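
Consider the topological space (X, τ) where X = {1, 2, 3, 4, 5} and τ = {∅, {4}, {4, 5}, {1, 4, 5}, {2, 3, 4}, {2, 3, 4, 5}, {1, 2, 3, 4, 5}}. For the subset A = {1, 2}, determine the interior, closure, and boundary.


int(A) = ∅, cl(A) = {1, 2, 3}, ∂A = {1, 2, 3}.

Closed sets in (X, τ) are complements of opens:
  closed(X, τ) = {∅, {1}, {1, 5}, {2, 3}, {1, 2, 3}, {1, 2, 3, 5}, {1, 2, 3, 4, 5}}.
int(A) = ⋃ {U ∈ τ : U ⊆ A}. Opens contained in A: ∅.
Taking the union of these: int(A) = ∅.
cl(A) = ⋂ {C closed : A ⊆ C}. Closed sets containing A: {1, 2, 3}, {1, 2, 3, 5}, {1, 2, 3, 4, 5}.
Intersecting these: cl(A) = {1, 2, 3}.
∂A = cl(A) ∖ int(A) = {1, 2, 3} ∖ ∅ = {1, 2, 3}.


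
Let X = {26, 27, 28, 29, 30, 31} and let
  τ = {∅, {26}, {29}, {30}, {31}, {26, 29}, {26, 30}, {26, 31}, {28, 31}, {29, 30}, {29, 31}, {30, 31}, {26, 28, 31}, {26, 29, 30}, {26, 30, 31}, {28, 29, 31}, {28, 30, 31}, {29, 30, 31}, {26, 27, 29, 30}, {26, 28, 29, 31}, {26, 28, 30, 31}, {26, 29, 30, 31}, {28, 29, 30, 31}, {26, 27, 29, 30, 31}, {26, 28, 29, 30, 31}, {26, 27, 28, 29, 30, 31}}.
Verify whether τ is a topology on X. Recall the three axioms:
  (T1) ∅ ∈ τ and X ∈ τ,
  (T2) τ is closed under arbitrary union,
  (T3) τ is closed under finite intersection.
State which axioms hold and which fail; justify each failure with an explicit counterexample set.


τ is NOT a topology on X.

Axiom (T1): ∅ ∈ τ? Yes; X ∈ τ? Yes.
Axiom (T2/T3): check pairwise unions and intersections of members of τ.
Counterexample for (T2): {26} ∪ {29, 31} = {26, 29, 31} ∉ τ. Therefore τ is NOT a topology.


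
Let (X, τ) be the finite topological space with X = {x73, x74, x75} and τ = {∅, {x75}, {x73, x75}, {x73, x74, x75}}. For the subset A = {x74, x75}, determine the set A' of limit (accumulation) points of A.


A' = {x73, x74}

For each x ∈ X, list the open sets U ∈ τ with x ∈ U, then check whether U ∩ (A ∖ {x}) ≠ ∅ for every such U.
  x = x73: opens ∋ x are {x73, x75}, {x73, x74, x75}; each meets A ∖ {x73}, so x IS a limit point.
  x = x74: opens ∋ x are {x73, x74, x75}; each meets A ∖ {x74}, so x IS a limit point.
  x = x75: open {x75} ∋ x has {x75} ∩ (A ∖ {x75}) = ∅, so x is NOT a limit point.
Collecting: A' = {x73, x74}.


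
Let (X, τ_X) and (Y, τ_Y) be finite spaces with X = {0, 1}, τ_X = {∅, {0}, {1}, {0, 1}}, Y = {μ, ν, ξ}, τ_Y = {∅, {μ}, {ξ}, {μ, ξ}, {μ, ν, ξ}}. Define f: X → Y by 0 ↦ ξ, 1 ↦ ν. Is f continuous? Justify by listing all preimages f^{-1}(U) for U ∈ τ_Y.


f IS continuous.

Compute f^{-1}(U) for each U ∈ τ_Y:
  U = ∅: f^{-1}(U) = ∅ ∈ τ_X ✓.
  U = {μ}: f^{-1}(U) = ∅ ∈ τ_X ✓.
  U = {ξ}: f^{-1}(U) = {0} ∈ τ_X ✓.
  U = {μ, ξ}: f^{-1}(U) = {0} ∈ τ_X ✓.
  U = {μ, ν, ξ}: f^{-1}(U) = {0, 1} ∈ τ_X ✓.
Every preimage lies in τ_X, so f IS continuous.


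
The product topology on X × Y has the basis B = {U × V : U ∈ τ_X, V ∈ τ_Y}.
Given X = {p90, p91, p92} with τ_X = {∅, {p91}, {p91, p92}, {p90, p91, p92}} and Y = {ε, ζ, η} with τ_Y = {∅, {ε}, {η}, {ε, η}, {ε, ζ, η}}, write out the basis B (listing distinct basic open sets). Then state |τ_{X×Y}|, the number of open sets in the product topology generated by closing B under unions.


Basis B = {∅ × ∅, {p91} × {ε}, {p91} × {η}, {p91} × {ε, η}, {p91, p92} × {ε}, {p91, p92} × {η}, {p90, p91, p92} × {ε}, {p90, p91, p92} × {η}, {p91} × {ε, ζ, η}, {p91, p92} × {ε, η}, {p90, p91, p92} × {ε, η}, {p91, p92} × {ε, ζ, η}, {p90, p91, p92} × {ε, ζ, η}}; |τ_{X×Y}| = 30.

Enumerate products U × V with U ∈ τ_X, V ∈ τ_Y (deduplicated):
  ∅ × ∅ = {} (∅)
  {p91} × {ε} = {(p91,ε)}
  {p91} × {η} = {(p91,η)}
  {p91} × {ε, η} = {(p91,ε), (p91,η)}
  {p91, p92} × {ε} = {(p91,ε), (p92,ε)}
  {p91, p92} × {η} = {(p91,η), (p92,η)}
  {p90, p91, p92} × {ε} = {(p90,ε), (p91,ε), (p92,ε)}
  {p90, p91, p92} × {η} = {(p90,η), (p91,η), (p92,η)}
  {p91} × {ε, ζ, η} = {(p91,ε), (p91,ζ), (p91,η)}
  {p91, p92} × {ε, η} = {(p91,ε), (p91,η), (p92,ε), (p92,η)}
  {p90, p91, p92} × {ε, η} = {(p90,ε), (p90,η), (p91,ε), (p91,η), (p92,ε), (p92,η)}
  {p91, p92} × {ε, ζ, η} = {(p91,ε), (p91,ζ), (p91,η), (p92,ε), (p92,ζ), (p92,η)}
  {p90, p91, p92} × {ε, ζ, η} = {(p90,ε), (p90,ζ), (p90,η), (p91,ε), (p91,ζ), (p91,η), (p92,ε), (p92,ζ), (p92,η)}
These 13 distinct sets form the basis B.
Close under arbitrary unions to get τ_{X×Y}; counting gives |τ_{X×Y}| = 30.


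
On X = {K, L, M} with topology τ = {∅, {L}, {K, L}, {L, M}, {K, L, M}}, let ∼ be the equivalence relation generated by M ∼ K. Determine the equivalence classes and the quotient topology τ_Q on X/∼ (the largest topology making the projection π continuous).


X/∼ = {[K=M], [L]}; |τ_Q| = 3.

Equivalence classes: [K=M], [L].
Quotient map π: X → X/∼ sends K ↦ [K=M], L ↦ [L], M ↦ [K=M].
For each subset V ⊆ X/∼, compute π^{-1}(V) ⊆ X and check whether π^{-1}(V) ∈ τ. V is open in τ_Q iff π^{-1}(V) ∈ τ.
  V = {}: π^{-1}(V) = ∅ ∈ τ ✓.
  V = {[K=M]}: π^{-1}(V) = {K, M} ∉ τ ✗.
  V = {[L]}: π^{-1}(V) = {L} ∈ τ ✓.
  V = {[K=M], [L]}: π^{-1}(V) = {K, L, M} ∈ τ ✓.
Open sets in the quotient: τ_Q = {{}, {[L]}, {[K=M], [L]}} (3 elements).


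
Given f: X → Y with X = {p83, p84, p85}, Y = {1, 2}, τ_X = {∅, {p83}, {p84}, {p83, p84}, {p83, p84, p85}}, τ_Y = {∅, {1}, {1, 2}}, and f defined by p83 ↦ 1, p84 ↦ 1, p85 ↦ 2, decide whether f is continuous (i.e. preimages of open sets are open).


f IS continuous.

Compute f^{-1}(U) for each U ∈ τ_Y:
  U = ∅: f^{-1}(U) = ∅ ∈ τ_X ✓.
  U = {1}: f^{-1}(U) = {p83, p84} ∈ τ_X ✓.
  U = {1, 2}: f^{-1}(U) = {p83, p84, p85} ∈ τ_X ✓.
Every preimage lies in τ_X, so f IS continuous.


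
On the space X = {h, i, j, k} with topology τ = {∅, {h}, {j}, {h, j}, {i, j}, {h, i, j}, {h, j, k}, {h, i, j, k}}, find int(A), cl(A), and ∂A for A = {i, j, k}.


int(A) = {i, j}, cl(A) = {i, j, k}, ∂A = {k}.

Closed sets in (X, τ) are complements of opens:
  closed(X, τ) = {∅, {i}, {k}, {h, k}, {i, k}, {h, i, k}, {i, j, k}, {h, i, j, k}}.
int(A) = ⋃ {U ∈ τ : U ⊆ A}. Opens contained in A: ∅, {j}, {i, j}.
Taking the union of these: int(A) = {i, j}.
cl(A) = ⋂ {C closed : A ⊆ C}. Closed sets containing A: {i, j, k}, {h, i, j, k}.
Intersecting these: cl(A) = {i, j, k}.
∂A = cl(A) ∖ int(A) = {i, j, k} ∖ {i, j} = {k}.


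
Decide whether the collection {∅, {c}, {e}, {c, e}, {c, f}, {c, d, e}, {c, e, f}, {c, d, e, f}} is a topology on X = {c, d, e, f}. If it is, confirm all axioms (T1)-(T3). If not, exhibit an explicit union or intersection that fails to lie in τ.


τ IS a topology on X.

Axiom (T1): ∅ ∈ τ? Yes; X ∈ τ? Yes.
Axiom (T2/T3): check pairwise unions and intersections of members of τ.
All pairwise intersections and unions checked — each lies in τ. Therefore τ satisfies (T1), (T2), (T3): it IS a topology on X.


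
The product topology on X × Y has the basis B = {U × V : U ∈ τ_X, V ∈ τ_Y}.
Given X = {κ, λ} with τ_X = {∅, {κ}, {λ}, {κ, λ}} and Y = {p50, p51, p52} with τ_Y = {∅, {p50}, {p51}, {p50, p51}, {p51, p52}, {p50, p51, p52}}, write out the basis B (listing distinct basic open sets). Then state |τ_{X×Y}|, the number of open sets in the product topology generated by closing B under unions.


Basis B = {∅ × ∅, {κ} × {p50}, {κ} × {p51}, {λ} × {p50}, {λ} × {p51}, {κ} × {p50, p51}, {κ, λ} × {p50}, {κ} × {p51, p52}, {κ, λ} × {p51}, {λ} × {p50, p51}, {λ} × {p51, p52}, {κ} × {p50, p51, p52}, {λ} × {p50, p51, p52}, {κ, λ} × {p50, p51}, {κ, λ} × {p51, p52}, {κ, λ} × {p50, p51, p52}}; |τ_{X×Y}| = 36.

Enumerate products U × V with U ∈ τ_X, V ∈ τ_Y (deduplicated):
  ∅ × ∅ = {} (∅)
  {κ} × {p50} = {(κ,p50)}
  {κ} × {p51} = {(κ,p51)}
  {λ} × {p50} = {(λ,p50)}
  {λ} × {p51} = {(λ,p51)}
  {κ} × {p50, p51} = {(κ,p50), (κ,p51)}
  {κ, λ} × {p50} = {(κ,p50), (λ,p50)}
  {κ} × {p51, p52} = {(κ,p51), (κ,p52)}
  {κ, λ} × {p51} = {(κ,p51), (λ,p51)}
  {λ} × {p50, p51} = {(λ,p50), (λ,p51)}
  {λ} × {p51, p52} = {(λ,p51), (λ,p52)}
  {κ} × {p50, p51, p52} = {(κ,p50), (κ,p51), (κ,p52)}
  {λ} × {p50, p51, p52} = {(λ,p50), (λ,p51), (λ,p52)}
  {κ, λ} × {p50, p51} = {(κ,p50), (κ,p51), (λ,p50), (λ,p51)}
  {κ, λ} × {p51, p52} = {(κ,p51), (κ,p52), (λ,p51), (λ,p52)}
  {κ, λ} × {p50, p51, p52} = {(κ,p50), (κ,p51), (κ,p52), (λ,p50), (λ,p51), (λ,p52)}
These 16 distinct sets form the basis B.
Close under arbitrary unions to get τ_{X×Y}; counting gives |τ_{X×Y}| = 36.


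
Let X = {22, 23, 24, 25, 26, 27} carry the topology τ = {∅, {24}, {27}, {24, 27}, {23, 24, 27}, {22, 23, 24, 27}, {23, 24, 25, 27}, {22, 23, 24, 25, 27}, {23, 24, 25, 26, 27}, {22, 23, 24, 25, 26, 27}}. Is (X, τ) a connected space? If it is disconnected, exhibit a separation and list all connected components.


(X, τ) is connected.

Find clopen sets (U ∈ τ with X ∖ U ∈ τ):
  U = ∅, X ∖ U = {22, 23, 24, 25, 26, 27} — both open, so U is clopen.
  U = {22, 23, 24, 25, 26, 27}, X ∖ U = ∅ — both open, so U is clopen.
Only trivial clopens (∅ and X) exist, so (X, τ) is connected.
Compute connected components by grouping points that agree on all clopens:
  component: {22, 23, 24, 25, 26, 27}


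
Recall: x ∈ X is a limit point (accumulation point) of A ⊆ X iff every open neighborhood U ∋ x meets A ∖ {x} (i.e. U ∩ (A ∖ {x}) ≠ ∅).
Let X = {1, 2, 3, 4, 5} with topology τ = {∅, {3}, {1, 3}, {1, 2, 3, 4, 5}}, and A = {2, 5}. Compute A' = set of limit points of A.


A' = {2, 4, 5}

For each x ∈ X, list the open sets U ∈ τ with x ∈ U, then check whether U ∩ (A ∖ {x}) ≠ ∅ for every such U.
  x = 1: open {1, 3} ∋ x has {1, 3} ∩ (A ∖ {1}) = ∅, so x is NOT a limit point.
  x = 2: opens ∋ x are {1, 2, 3, 4, 5}; each meets A ∖ {2}, so x IS a limit point.
  x = 3: open {3} ∋ x has {3} ∩ (A ∖ {3}) = ∅, so x is NOT a limit point.
  x = 4: opens ∋ x are {1, 2, 3, 4, 5}; each meets A ∖ {4}, so x IS a limit point.
  x = 5: opens ∋ x are {1, 2, 3, 4, 5}; each meets A ∖ {5}, so x IS a limit point.
Collecting: A' = {2, 4, 5}.


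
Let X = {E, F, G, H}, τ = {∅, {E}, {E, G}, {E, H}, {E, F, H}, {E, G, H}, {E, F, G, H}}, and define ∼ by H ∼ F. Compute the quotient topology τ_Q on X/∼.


X/∼ = {[E], [F=H], [G]}; |τ_Q| = 5.

Equivalence classes: [E], [F=H], [G].
Quotient map π: X → X/∼ sends E ↦ [E], F ↦ [F=H], G ↦ [G], H ↦ [F=H].
For each subset V ⊆ X/∼, compute π^{-1}(V) ⊆ X and check whether π^{-1}(V) ∈ τ. V is open in τ_Q iff π^{-1}(V) ∈ τ.
  V = {}: π^{-1}(V) = ∅ ∈ τ ✓.
  V = {[E]}: π^{-1}(V) = {E} ∈ τ ✓.
  V = {[F=H]}: π^{-1}(V) = {F, H} ∉ τ ✗.
  V = {[E], [F=H]}: π^{-1}(V) = {E, F, H} ∈ τ ✓.
  V = {[G]}: π^{-1}(V) = {G} ∉ τ ✗.
  V = {[E], [G]}: π^{-1}(V) = {E, G} ∈ τ ✓.
  V = {[F=H], [G]}: π^{-1}(V) = {F, G, H} ∉ τ ✗.
  V = {[E], [F=H], [G]}: π^{-1}(V) = {E, F, G, H} ∈ τ ✓.
Open sets in the quotient: τ_Q = {{}, {[E]}, {[E], [F=H]}, {[E], [G]}, {[E], [F=H], [G]}} (5 elements).


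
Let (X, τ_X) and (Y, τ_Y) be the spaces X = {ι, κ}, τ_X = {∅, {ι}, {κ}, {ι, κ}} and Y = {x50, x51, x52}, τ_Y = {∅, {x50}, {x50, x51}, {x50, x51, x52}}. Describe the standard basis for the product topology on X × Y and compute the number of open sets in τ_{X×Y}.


Basis B = {∅ × ∅, {ι} × {x50}, {κ} × {x50}, {ι} × {x50, x51}, {ι, κ} × {x50}, {κ} × {x50, x51}, {ι} × {x50, x51, x52}, {κ} × {x50, x51, x52}, {ι, κ} × {x50, x51}, {ι, κ} × {x50, x51, x52}}; |τ_{X×Y}| = 16.

Enumerate products U × V with U ∈ τ_X, V ∈ τ_Y (deduplicated):
  ∅ × ∅ = {} (∅)
  {ι} × {x50} = {(ι,x50)}
  {κ} × {x50} = {(κ,x50)}
  {ι} × {x50, x51} = {(ι,x50), (ι,x51)}
  {ι, κ} × {x50} = {(ι,x50), (κ,x50)}
  {κ} × {x50, x51} = {(κ,x50), (κ,x51)}
  {ι} × {x50, x51, x52} = {(ι,x50), (ι,x51), (ι,x52)}
  {κ} × {x50, x51, x52} = {(κ,x50), (κ,x51), (κ,x52)}
  {ι, κ} × {x50, x51} = {(ι,x50), (ι,x51), (κ,x50), (κ,x51)}
  {ι, κ} × {x50, x51, x52} = {(ι,x50), (ι,x51), (ι,x52), (κ,x50), (κ,x51), (κ,x52)}
These 10 distinct sets form the basis B.
Close under arbitrary unions to get τ_{X×Y}; counting gives |τ_{X×Y}| = 16.


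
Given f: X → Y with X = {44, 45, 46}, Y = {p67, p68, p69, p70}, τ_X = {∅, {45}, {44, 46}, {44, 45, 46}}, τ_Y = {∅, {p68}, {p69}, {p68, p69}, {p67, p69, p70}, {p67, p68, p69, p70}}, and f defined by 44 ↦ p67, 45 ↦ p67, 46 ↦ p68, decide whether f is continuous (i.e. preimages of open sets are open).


f is NOT continuous.

Compute f^{-1}(U) for each U ∈ τ_Y:
  U = ∅: f^{-1}(U) = ∅ ∈ τ_X ✓.
  U = {p68}: f^{-1}(U) = {46} ∉ τ_X ✗.
  U = {p69}: f^{-1}(U) = ∅ ∈ τ_X ✓.
  U = {p68, p69}: f^{-1}(U) = {46} ∉ τ_X ✗.
  U = {p67, p69, p70}: f^{-1}(U) = {44, 45} ∉ τ_X ✗.
  U = {p67, p68, p69, p70}: f^{-1}(U) = {44, 45, 46} ∈ τ_X ✓.
Found U = {p68} with f^{-1}(U) = {46} not in τ_X. Therefore f is NOT continuous.


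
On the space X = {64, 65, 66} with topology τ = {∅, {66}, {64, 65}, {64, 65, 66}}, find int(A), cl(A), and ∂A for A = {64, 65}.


int(A) = {64, 65}, cl(A) = {64, 65}, ∂A = ∅.

Closed sets in (X, τ) are complements of opens:
  closed(X, τ) = {∅, {66}, {64, 65}, {64, 65, 66}}.
int(A) = ⋃ {U ∈ τ : U ⊆ A}. Opens contained in A: ∅, {64, 65}.
Taking the union of these: int(A) = {64, 65}.
cl(A) = ⋂ {C closed : A ⊆ C}. Closed sets containing A: {64, 65}, {64, 65, 66}.
Intersecting these: cl(A) = {64, 65}.
∂A = cl(A) ∖ int(A) = {64, 65} ∖ {64, 65} = ∅.


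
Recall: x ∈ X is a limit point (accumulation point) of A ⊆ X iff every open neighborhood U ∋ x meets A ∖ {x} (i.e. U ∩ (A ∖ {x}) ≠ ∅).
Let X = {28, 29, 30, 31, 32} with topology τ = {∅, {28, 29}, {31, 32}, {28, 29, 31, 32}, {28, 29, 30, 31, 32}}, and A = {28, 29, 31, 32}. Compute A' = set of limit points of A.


A' = {28, 29, 30, 31, 32}

For each x ∈ X, list the open sets U ∈ τ with x ∈ U, then check whether U ∩ (A ∖ {x}) ≠ ∅ for every such U.
  x = 28: opens ∋ x are {28, 29}, {28, 29, 31, 32}, {28, 29, 30, 31, 32}; each meets A ∖ {28}, so x IS a limit point.
  x = 29: opens ∋ x are {28, 29}, {28, 29, 31, 32}, {28, 29, 30, 31, 32}; each meets A ∖ {29}, so x IS a limit point.
  x = 30: opens ∋ x are {28, 29, 30, 31, 32}; each meets A ∖ {30}, so x IS a limit point.
  x = 31: opens ∋ x are {31, 32}, {28, 29, 31, 32}, {28, 29, 30, 31, 32}; each meets A ∖ {31}, so x IS a limit point.
  x = 32: opens ∋ x are {31, 32}, {28, 29, 31, 32}, {28, 29, 30, 31, 32}; each meets A ∖ {32}, so x IS a limit point.
Collecting: A' = {28, 29, 30, 31, 32}.


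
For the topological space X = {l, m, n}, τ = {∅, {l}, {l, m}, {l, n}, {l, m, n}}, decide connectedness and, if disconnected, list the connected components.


(X, τ) is connected.

Find clopen sets (U ∈ τ with X ∖ U ∈ τ):
  U = ∅, X ∖ U = {l, m, n} — both open, so U is clopen.
  U = {l, m, n}, X ∖ U = ∅ — both open, so U is clopen.
Only trivial clopens (∅ and X) exist, so (X, τ) is connected.
Compute connected components by grouping points that agree on all clopens:
  component: {l, m, n}


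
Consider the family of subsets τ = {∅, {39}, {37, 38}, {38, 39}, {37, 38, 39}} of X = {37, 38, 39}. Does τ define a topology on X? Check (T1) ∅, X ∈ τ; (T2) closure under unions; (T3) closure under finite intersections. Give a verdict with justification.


τ is NOT a topology on X.

Axiom (T1): ∅ ∈ τ? Yes; X ∈ τ? Yes.
Axiom (T2/T3): check pairwise unions and intersections of members of τ.
Counterexample for (T3): {37, 38} ∩ {38, 39} = {38} ∉ τ. Therefore τ is NOT a topology.


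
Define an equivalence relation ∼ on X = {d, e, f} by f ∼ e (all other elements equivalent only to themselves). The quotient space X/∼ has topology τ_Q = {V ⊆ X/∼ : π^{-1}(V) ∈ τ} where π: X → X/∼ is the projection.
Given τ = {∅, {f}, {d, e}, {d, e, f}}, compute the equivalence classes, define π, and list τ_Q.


X/∼ = {[d], [e=f]}; |τ_Q| = 2.

Equivalence classes: [d], [e=f].
Quotient map π: X → X/∼ sends d ↦ [d], e ↦ [e=f], f ↦ [e=f].
For each subset V ⊆ X/∼, compute π^{-1}(V) ⊆ X and check whether π^{-1}(V) ∈ τ. V is open in τ_Q iff π^{-1}(V) ∈ τ.
  V = {}: π^{-1}(V) = ∅ ∈ τ ✓.
  V = {[d]}: π^{-1}(V) = {d} ∉ τ ✗.
  V = {[e=f]}: π^{-1}(V) = {e, f} ∉ τ ✗.
  V = {[d], [e=f]}: π^{-1}(V) = {d, e, f} ∈ τ ✓.
Open sets in the quotient: τ_Q = {{}, {[d], [e=f]}} (2 elements).


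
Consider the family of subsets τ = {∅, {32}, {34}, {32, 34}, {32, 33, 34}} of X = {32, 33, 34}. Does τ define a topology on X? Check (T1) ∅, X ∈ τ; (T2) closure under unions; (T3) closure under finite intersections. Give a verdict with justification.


τ IS a topology on X.

Axiom (T1): ∅ ∈ τ? Yes; X ∈ τ? Yes.
Axiom (T2/T3): check pairwise unions and intersections of members of τ.
All pairwise intersections and unions checked — each lies in τ. Therefore τ satisfies (T1), (T2), (T3): it IS a topology on X.


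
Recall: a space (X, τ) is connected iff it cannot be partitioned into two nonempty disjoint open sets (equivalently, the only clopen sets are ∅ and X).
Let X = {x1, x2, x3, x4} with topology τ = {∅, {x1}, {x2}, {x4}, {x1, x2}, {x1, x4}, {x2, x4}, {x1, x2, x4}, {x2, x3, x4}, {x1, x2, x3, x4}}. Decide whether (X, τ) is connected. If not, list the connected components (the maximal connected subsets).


(X, τ) is disconnected; components = [{x1}, {x2, x3, x4}].

Find clopen sets (U ∈ τ with X ∖ U ∈ τ):
  U = ∅, X ∖ U = {x1, x2, x3, x4} — both open, so U is clopen.
  U = {x1}, X ∖ U = {x2, x3, x4} — both open, so U is clopen.
  U = {x2, x3, x4}, X ∖ U = {x1} — both open, so U is clopen.
  U = {x1, x2, x3, x4}, X ∖ U = ∅ — both open, so U is clopen.
Nontrivial clopen(s) exist: e.g. {x1}. So (X, τ) is disconnected.
Compute connected components by grouping points that agree on all clopens:
  component: {x1}
  component: {x2, x3, x4}


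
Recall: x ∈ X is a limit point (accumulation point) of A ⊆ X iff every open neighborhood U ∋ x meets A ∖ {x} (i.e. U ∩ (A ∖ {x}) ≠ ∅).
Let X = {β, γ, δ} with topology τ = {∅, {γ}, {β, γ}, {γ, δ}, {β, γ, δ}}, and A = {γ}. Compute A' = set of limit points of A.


A' = {β, δ}

For each x ∈ X, list the open sets U ∈ τ with x ∈ U, then check whether U ∩ (A ∖ {x}) ≠ ∅ for every such U.
  x = β: opens ∋ x are {β, γ}, {β, γ, δ}; each meets A ∖ {β}, so x IS a limit point.
  x = γ: open {γ} ∋ x has {γ} ∩ (A ∖ {γ}) = ∅, so x is NOT a limit point.
  x = δ: opens ∋ x are {γ, δ}, {β, γ, δ}; each meets A ∖ {δ}, so x IS a limit point.
Collecting: A' = {β, δ}.


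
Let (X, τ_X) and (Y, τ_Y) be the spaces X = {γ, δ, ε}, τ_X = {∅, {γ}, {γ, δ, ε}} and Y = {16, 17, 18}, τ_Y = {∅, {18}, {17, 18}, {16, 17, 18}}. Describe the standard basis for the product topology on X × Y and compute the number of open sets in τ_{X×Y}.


Basis B = {∅ × ∅, {γ} × {18}, {γ} × {17, 18}, {γ} × {16, 17, 18}, {γ, δ, ε} × {18}, {γ, δ, ε} × {17, 18}, {γ, δ, ε} × {16, 17, 18}}; |τ_{X×Y}| = 10.

Enumerate products U × V with U ∈ τ_X, V ∈ τ_Y (deduplicated):
  ∅ × ∅ = {} (∅)
  {γ} × {18} = {(γ,18)}
  {γ} × {17, 18} = {(γ,17), (γ,18)}
  {γ} × {16, 17, 18} = {(γ,16), (γ,17), (γ,18)}
  {γ, δ, ε} × {18} = {(γ,18), (δ,18), (ε,18)}
  {γ, δ, ε} × {17, 18} = {(γ,17), (γ,18), (δ,17), (δ,18), (ε,17), (ε,18)}
  {γ, δ, ε} × {16, 17, 18} = {(γ,16), (γ,17), (γ,18), (δ,16), (δ,17), (δ,18), (ε,16), (ε,17), (ε,18)}
These 7 distinct sets form the basis B.
Close under arbitrary unions to get τ_{X×Y}; counting gives |τ_{X×Y}| = 10.


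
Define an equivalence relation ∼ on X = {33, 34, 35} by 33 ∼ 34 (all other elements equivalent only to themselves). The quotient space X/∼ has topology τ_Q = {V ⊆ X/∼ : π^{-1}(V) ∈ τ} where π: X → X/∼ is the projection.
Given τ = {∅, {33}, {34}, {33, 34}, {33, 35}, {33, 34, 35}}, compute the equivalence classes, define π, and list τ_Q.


X/∼ = {[33=34], [35]}; |τ_Q| = 3.

Equivalence classes: [33=34], [35].
Quotient map π: X → X/∼ sends 33 ↦ [33=34], 34 ↦ [33=34], 35 ↦ [35].
For each subset V ⊆ X/∼, compute π^{-1}(V) ⊆ X and check whether π^{-1}(V) ∈ τ. V is open in τ_Q iff π^{-1}(V) ∈ τ.
  V = {}: π^{-1}(V) = ∅ ∈ τ ✓.
  V = {[33=34]}: π^{-1}(V) = {33, 34} ∈ τ ✓.
  V = {[35]}: π^{-1}(V) = {35} ∉ τ ✗.
  V = {[33=34], [35]}: π^{-1}(V) = {33, 34, 35} ∈ τ ✓.
Open sets in the quotient: τ_Q = {{}, {[33=34]}, {[33=34], [35]}} (3 elements).


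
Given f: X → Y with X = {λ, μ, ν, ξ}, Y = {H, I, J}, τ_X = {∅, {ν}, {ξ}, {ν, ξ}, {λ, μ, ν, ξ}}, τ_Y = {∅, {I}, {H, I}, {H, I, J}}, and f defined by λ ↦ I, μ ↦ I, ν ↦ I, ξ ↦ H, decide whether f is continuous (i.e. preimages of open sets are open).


f is NOT continuous.

Compute f^{-1}(U) for each U ∈ τ_Y:
  U = ∅: f^{-1}(U) = ∅ ∈ τ_X ✓.
  U = {I}: f^{-1}(U) = {λ, μ, ν} ∉ τ_X ✗.
  U = {H, I}: f^{-1}(U) = {λ, μ, ν, ξ} ∈ τ_X ✓.
  U = {H, I, J}: f^{-1}(U) = {λ, μ, ν, ξ} ∈ τ_X ✓.
Found U = {I} with f^{-1}(U) = {λ, μ, ν} not in τ_X. Therefore f is NOT continuous.


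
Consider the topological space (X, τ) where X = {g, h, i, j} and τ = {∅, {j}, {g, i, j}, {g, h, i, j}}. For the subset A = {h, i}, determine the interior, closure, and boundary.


int(A) = ∅, cl(A) = {g, h, i}, ∂A = {g, h, i}.

Closed sets in (X, τ) are complements of opens:
  closed(X, τ) = {∅, {h}, {g, h, i}, {g, h, i, j}}.
int(A) = ⋃ {U ∈ τ : U ⊆ A}. Opens contained in A: ∅.
Taking the union of these: int(A) = ∅.
cl(A) = ⋂ {C closed : A ⊆ C}. Closed sets containing A: {g, h, i}, {g, h, i, j}.
Intersecting these: cl(A) = {g, h, i}.
∂A = cl(A) ∖ int(A) = {g, h, i} ∖ ∅ = {g, h, i}.


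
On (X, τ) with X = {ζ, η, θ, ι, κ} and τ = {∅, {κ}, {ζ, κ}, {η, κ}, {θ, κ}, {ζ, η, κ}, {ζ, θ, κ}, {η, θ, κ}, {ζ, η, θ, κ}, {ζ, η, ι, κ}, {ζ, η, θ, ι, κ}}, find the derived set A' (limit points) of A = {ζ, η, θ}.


A' = {ι}

For each x ∈ X, list the open sets U ∈ τ with x ∈ U, then check whether U ∩ (A ∖ {x}) ≠ ∅ for every such U.
  x = ζ: open {ζ, κ} ∋ x has {ζ, κ} ∩ (A ∖ {ζ}) = ∅, so x is NOT a limit point.
  x = η: open {η, κ} ∋ x has {η, κ} ∩ (A ∖ {η}) = ∅, so x is NOT a limit point.
  x = θ: open {θ, κ} ∋ x has {θ, κ} ∩ (A ∖ {θ}) = ∅, so x is NOT a limit point.
  x = ι: opens ∋ x are {ζ, η, ι, κ}, {ζ, η, θ, ι, κ}; each meets A ∖ {ι}, so x IS a limit point.
  x = κ: open {κ} ∋ x has {κ} ∩ (A ∖ {κ}) = ∅, so x is NOT a limit point.
Collecting: A' = {ι}.


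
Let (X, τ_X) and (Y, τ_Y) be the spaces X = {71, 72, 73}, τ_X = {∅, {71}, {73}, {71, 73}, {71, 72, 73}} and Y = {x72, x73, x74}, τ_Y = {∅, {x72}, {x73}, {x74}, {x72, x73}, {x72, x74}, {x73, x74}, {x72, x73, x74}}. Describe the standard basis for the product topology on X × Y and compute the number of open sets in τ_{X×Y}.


Basis B = {∅ × ∅, {71} × {x72}, {71} × {x73}, {71} × {x74}, {73} × {x72}, {73} × {x73}, {73} × {x74}, {71} × {x72, x73}, {71} × {x72, x74}, {71, 73} × {x72}, {71} × {x73, x74}, {71, 73} × {x73}, {71, 73} × {x74}, {73} × {x72, x73}, {73} × {x72, x74}, {73} × {x73, x74}, {71} × {x72, x73, x74}, {71, 72, 73} × {x72}, {71, 72, 73} × {x73}, {71, 72, 73} × {x74}, {73} × {x72, x73, x74}, {71, 73} × {x72, x73}, {71, 73} × {x72, x74}, {71, 73} × {x73, x74}, {71, 73} × {x72, x73, x74}, {71, 72, 73} × {x72, x73}, {71, 72, 73} × {x72, x74}, {71, 72, 73} × {x73, x74}, {71, 72, 73} × {x72, x73, x74}}; |τ_{X×Y}| = 125.

Enumerate products U × V with U ∈ τ_X, V ∈ τ_Y (deduplicated):
  ∅ × ∅ = {} (∅)
  {71} × {x72} = {(71,x72)}
  {71} × {x73} = {(71,x73)}
  {71} × {x74} = {(71,x74)}
  {73} × {x72} = {(73,x72)}
  {73} × {x73} = {(73,x73)}
  {73} × {x74} = {(73,x74)}
  {71} × {x72, x73} = {(71,x72), (71,x73)}
  {71} × {x72, x74} = {(71,x72), (71,x74)}
  {71, 73} × {x72} = {(71,x72), (73,x72)}
  {71} × {x73, x74} = {(71,x73), (71,x74)}
  {71, 73} × {x73} = {(71,x73), (73,x73)}
  {71, 73} × {x74} = {(71,x74), (73,x74)}
  {73} × {x72, x73} = {(73,x72), (73,x73)}
  {73} × {x72, x74} = {(73,x72), (73,x74)}
  {73} × {x73, x74} = {(73,x73), (73,x74)}
  {71} × {x72, x73, x74} = {(71,x72), (71,x73), (71,x74)}
  {71, 72, 73} × {x72} = {(71,x72), (72,x72), (73,x72)}
  {71, 72, 73} × {x73} = {(71,x73), (72,x73), (73,x73)}
  {71, 72, 73} × {x74} = {(71,x74), (72,x74), (73,x74)}
  {73} × {x72, x73, x74} = {(73,x72), (73,x73), (73,x74)}
  {71, 73} × {x72, x73} = {(71,x72), (71,x73), (73,x72), (73,x73)}
  {71, 73} × {x72, x74} = {(71,x72), (71,x74), (73,x72), (73,x74)}
  {71, 73} × {x73, x74} = {(71,x73), (71,x74), (73,x73), (73,x74)}
  {71, 73} × {x72, x73, x74} = {(71,x72), (71,x73), (71,x74), (73,x72), (73,x73), (73,x74)}
  {71, 72, 73} × {x72, x73} = {(71,x72), (71,x73), (72,x72), (72,x73), (73,x72), (73,x73)}
  {71, 72, 73} × {x72, x74} = {(71,x72), (71,x74), (72,x72), (72,x74), (73,x72), (73,x74)}
  {71, 72, 73} × {x73, x74} = {(71,x73), (71,x74), (72,x73), (72,x74), (73,x73), (73,x74)}
  {71, 72, 73} × {x72, x73, x74} = {(71,x72), (71,x73), (71,x74), (72,x72), (72,x73), (72,x74), (73,x72), (73,x73), (73,x74)}
These 29 distinct sets form the basis B.
Close under arbitrary unions to get τ_{X×Y}; counting gives |τ_{X×Y}| = 125.


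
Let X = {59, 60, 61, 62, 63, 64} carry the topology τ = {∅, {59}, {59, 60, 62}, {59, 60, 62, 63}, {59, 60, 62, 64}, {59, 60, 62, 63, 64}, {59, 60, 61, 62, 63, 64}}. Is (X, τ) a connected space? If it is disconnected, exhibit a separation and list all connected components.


(X, τ) is connected.

Find clopen sets (U ∈ τ with X ∖ U ∈ τ):
  U = ∅, X ∖ U = {59, 60, 61, 62, 63, 64} — both open, so U is clopen.
  U = {59, 60, 61, 62, 63, 64}, X ∖ U = ∅ — both open, so U is clopen.
Only trivial clopens (∅ and X) exist, so (X, τ) is connected.
Compute connected components by grouping points that agree on all clopens:
  component: {59, 60, 61, 62, 63, 64}


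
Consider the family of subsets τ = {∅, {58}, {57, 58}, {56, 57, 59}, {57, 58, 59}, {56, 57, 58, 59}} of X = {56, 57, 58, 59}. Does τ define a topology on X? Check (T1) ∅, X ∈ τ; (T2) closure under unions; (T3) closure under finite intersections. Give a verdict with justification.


τ is NOT a topology on X.

Axiom (T1): ∅ ∈ τ? Yes; X ∈ τ? Yes.
Axiom (T2/T3): check pairwise unions and intersections of members of τ.
Counterexample for (T3): {57, 58} ∩ {56, 57, 59} = {57} ∉ τ. Therefore τ is NOT a topology.


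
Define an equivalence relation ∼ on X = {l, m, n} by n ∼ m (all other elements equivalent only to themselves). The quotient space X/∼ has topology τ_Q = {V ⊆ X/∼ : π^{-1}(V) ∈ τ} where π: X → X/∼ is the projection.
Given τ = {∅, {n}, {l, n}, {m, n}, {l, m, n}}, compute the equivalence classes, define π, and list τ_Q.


X/∼ = {[l], [m=n]}; |τ_Q| = 3.

Equivalence classes: [l], [m=n].
Quotient map π: X → X/∼ sends l ↦ [l], m ↦ [m=n], n ↦ [m=n].
For each subset V ⊆ X/∼, compute π^{-1}(V) ⊆ X and check whether π^{-1}(V) ∈ τ. V is open in τ_Q iff π^{-1}(V) ∈ τ.
  V = {}: π^{-1}(V) = ∅ ∈ τ ✓.
  V = {[l]}: π^{-1}(V) = {l} ∉ τ ✗.
  V = {[m=n]}: π^{-1}(V) = {m, n} ∈ τ ✓.
  V = {[l], [m=n]}: π^{-1}(V) = {l, m, n} ∈ τ ✓.
Open sets in the quotient: τ_Q = {{}, {[m=n]}, {[l], [m=n]}} (3 elements).


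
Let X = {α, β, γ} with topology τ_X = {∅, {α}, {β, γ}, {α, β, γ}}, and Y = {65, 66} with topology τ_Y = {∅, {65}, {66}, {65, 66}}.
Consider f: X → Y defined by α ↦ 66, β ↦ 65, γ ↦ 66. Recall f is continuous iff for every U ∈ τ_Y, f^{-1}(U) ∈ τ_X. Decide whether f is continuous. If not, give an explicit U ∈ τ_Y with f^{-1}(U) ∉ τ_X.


f is NOT continuous.

Compute f^{-1}(U) for each U ∈ τ_Y:
  U = ∅: f^{-1}(U) = ∅ ∈ τ_X ✓.
  U = {65}: f^{-1}(U) = {β} ∉ τ_X ✗.
  U = {66}: f^{-1}(U) = {α, γ} ∉ τ_X ✗.
  U = {65, 66}: f^{-1}(U) = {α, β, γ} ∈ τ_X ✓.
Found U = {65} with f^{-1}(U) = {β} not in τ_X. Therefore f is NOT continuous.


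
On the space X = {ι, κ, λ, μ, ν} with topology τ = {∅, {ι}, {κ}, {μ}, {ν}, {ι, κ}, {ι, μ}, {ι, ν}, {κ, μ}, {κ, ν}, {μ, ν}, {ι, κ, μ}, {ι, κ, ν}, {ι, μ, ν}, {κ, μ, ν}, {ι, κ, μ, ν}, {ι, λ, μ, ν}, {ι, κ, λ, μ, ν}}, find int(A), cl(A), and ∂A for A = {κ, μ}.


int(A) = {κ, μ}, cl(A) = {κ, λ, μ}, ∂A = {λ}.

Closed sets in (X, τ) are complements of opens:
  closed(X, τ) = {∅, {κ}, {λ}, {ι, λ}, {κ, λ}, {λ, μ}, {λ, ν}, {ι, κ, λ}, {ι, λ, μ}, {ι, λ, ν}, {κ, λ, μ}, {κ, λ, ν}, {λ, μ, ν}, {ι, κ, λ, μ}, {ι, κ, λ, ν}, {ι, λ, μ, ν}, {κ, λ, μ, ν}, {ι, κ, λ, μ, ν}}.
int(A) = ⋃ {U ∈ τ : U ⊆ A}. Opens contained in A: ∅, {κ}, {μ}, {κ, μ}.
Taking the union of these: int(A) = {κ, μ}.
cl(A) = ⋂ {C closed : A ⊆ C}. Closed sets containing A: {κ, λ, μ}, {ι, κ, λ, μ}, {κ, λ, μ, ν}, {ι, κ, λ, μ, ν}.
Intersecting these: cl(A) = {κ, λ, μ}.
∂A = cl(A) ∖ int(A) = {κ, λ, μ} ∖ {κ, μ} = {λ}.


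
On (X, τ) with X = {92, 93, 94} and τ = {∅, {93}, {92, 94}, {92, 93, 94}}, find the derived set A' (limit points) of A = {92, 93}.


A' = {94}

For each x ∈ X, list the open sets U ∈ τ with x ∈ U, then check whether U ∩ (A ∖ {x}) ≠ ∅ for every such U.
  x = 92: open {92, 94} ∋ x has {92, 94} ∩ (A ∖ {92}) = ∅, so x is NOT a limit point.
  x = 93: open {93} ∋ x has {93} ∩ (A ∖ {93}) = ∅, so x is NOT a limit point.
  x = 94: opens ∋ x are {92, 94}, {92, 93, 94}; each meets A ∖ {94}, so x IS a limit point.
Collecting: A' = {94}.


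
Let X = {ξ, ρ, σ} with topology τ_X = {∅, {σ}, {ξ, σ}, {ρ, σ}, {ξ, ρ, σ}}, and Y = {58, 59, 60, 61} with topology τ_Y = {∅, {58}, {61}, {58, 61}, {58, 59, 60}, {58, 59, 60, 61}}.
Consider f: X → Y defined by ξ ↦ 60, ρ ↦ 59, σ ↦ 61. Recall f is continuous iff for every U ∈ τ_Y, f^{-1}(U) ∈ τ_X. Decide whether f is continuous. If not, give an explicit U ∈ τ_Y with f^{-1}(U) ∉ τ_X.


f is NOT continuous.

Compute f^{-1}(U) for each U ∈ τ_Y:
  U = ∅: f^{-1}(U) = ∅ ∈ τ_X ✓.
  U = {58}: f^{-1}(U) = ∅ ∈ τ_X ✓.
  U = {61}: f^{-1}(U) = {σ} ∈ τ_X ✓.
  U = {58, 61}: f^{-1}(U) = {σ} ∈ τ_X ✓.
  U = {58, 59, 60}: f^{-1}(U) = {ξ, ρ} ∉ τ_X ✗.
  U = {58, 59, 60, 61}: f^{-1}(U) = {ξ, ρ, σ} ∈ τ_X ✓.
Found U = {58, 59, 60} with f^{-1}(U) = {ξ, ρ} not in τ_X. Therefore f is NOT continuous.


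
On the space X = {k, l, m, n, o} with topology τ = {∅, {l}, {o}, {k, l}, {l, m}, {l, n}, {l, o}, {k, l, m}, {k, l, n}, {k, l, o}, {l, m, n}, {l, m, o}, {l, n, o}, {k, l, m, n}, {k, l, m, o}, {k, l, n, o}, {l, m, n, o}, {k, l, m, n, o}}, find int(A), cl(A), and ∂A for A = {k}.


int(A) = ∅, cl(A) = {k}, ∂A = {k}.

Closed sets in (X, τ) are complements of opens:
  closed(X, τ) = {∅, {k}, {m}, {n}, {o}, {k, m}, {k, n}, {k, o}, {m, n}, {m, o}, {n, o}, {k, m, n}, {k, m, o}, {k, n, o}, {m, n, o}, {k, l, m, n}, {k, m, n, o}, {k, l, m, n, o}}.
int(A) = ⋃ {U ∈ τ : U ⊆ A}. Opens contained in A: ∅.
Taking the union of these: int(A) = ∅.
cl(A) = ⋂ {C closed : A ⊆ C}. Closed sets containing A: {k}, {k, m}, {k, n}, {k, o}, {k, m, n}, {k, m, o}, {k, n, o}, {k, l, m, n}, {k, m, n, o}, {k, l, m, n, o}.
Intersecting these: cl(A) = {k}.
∂A = cl(A) ∖ int(A) = {k} ∖ ∅ = {k}.


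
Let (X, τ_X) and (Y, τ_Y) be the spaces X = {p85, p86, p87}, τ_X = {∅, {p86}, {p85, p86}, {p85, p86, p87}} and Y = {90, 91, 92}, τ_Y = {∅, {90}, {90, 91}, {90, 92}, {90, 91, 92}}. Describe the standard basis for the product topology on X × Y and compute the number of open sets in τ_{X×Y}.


Basis B = {∅ × ∅, {p86} × {90}, {p85, p86} × {90}, {p86} × {90, 91}, {p86} × {90, 92}, {p85, p86, p87} × {90}, {p86} × {90, 91, 92}, {p85, p86} × {90, 91}, {p85, p86} × {90, 92}, {p85, p86} × {90, 91, 92}, {p85, p86, p87} × {90, 91}, {p85, p86, p87} × {90, 92}, {p85, p86, p87} × {90, 91, 92}}; |τ_{X×Y}| = 30.

Enumerate products U × V with U ∈ τ_X, V ∈ τ_Y (deduplicated):
  ∅ × ∅ = {} (∅)
  {p86} × {90} = {(p86,90)}
  {p85, p86} × {90} = {(p85,90), (p86,90)}
  {p86} × {90, 91} = {(p86,90), (p86,91)}
  {p86} × {90, 92} = {(p86,90), (p86,92)}
  {p85, p86, p87} × {90} = {(p85,90), (p86,90), (p87,90)}
  {p86} × {90, 91, 92} = {(p86,90), (p86,91), (p86,92)}
  {p85, p86} × {90, 91} = {(p85,90), (p85,91), (p86,90), (p86,91)}
  {p85, p86} × {90, 92} = {(p85,90), (p85,92), (p86,90), (p86,92)}
  {p85, p86} × {90, 91, 92} = {(p85,90), (p85,91), (p85,92), (p86,90), (p86,91), (p86,92)}
  {p85, p86, p87} × {90, 91} = {(p85,90), (p85,91), (p86,90), (p86,91), (p87,90), (p87,91)}
  {p85, p86, p87} × {90, 92} = {(p85,90), (p85,92), (p86,90), (p86,92), (p87,90), (p87,92)}
  {p85, p86, p87} × {90, 91, 92} = {(p85,90), (p85,91), (p85,92), (p86,90), (p86,91), (p86,92), (p87,90), (p87,91), (p87,92)}
These 13 distinct sets form the basis B.
Close under arbitrary unions to get τ_{X×Y}; counting gives |τ_{X×Y}| = 30.


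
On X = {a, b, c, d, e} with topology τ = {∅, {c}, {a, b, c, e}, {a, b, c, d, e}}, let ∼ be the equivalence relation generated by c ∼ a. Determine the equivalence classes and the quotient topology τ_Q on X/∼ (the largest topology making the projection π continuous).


X/∼ = {[a=c], [b], [d], [e]}; |τ_Q| = 3.

Equivalence classes: [a=c], [b], [d], [e].
Quotient map π: X → X/∼ sends a ↦ [a=c], b ↦ [b], c ↦ [a=c], d ↦ [d], e ↦ [e].
For each subset V ⊆ X/∼, compute π^{-1}(V) ⊆ X and check whether π^{-1}(V) ∈ τ. V is open in τ_Q iff π^{-1}(V) ∈ τ.
  V = {}: π^{-1}(V) = ∅ ∈ τ ✓.
  V = {[a=c]}: π^{-1}(V) = {a, c} ∉ τ ✗.
  V = {[b]}: π^{-1}(V) = {b} ∉ τ ✗.
  V = {[a=c], [b]}: π^{-1}(V) = {a, b, c} ∉ τ ✗.
  V = {[d]}: π^{-1}(V) = {d} ∉ τ ✗.
  V = {[a=c], [d]}: π^{-1}(V) = {a, c, d} ∉ τ ✗.
  V = {[b], [d]}: π^{-1}(V) = {b, d} ∉ τ ✗.
  V = {[a=c], [b], [d]}: π^{-1}(V) = {a, b, c, d} ∉ τ ✗.
  V = {[e]}: π^{-1}(V) = {e} ∉ τ ✗.
  V = {[a=c], [e]}: π^{-1}(V) = {a, c, e} ∉ τ ✗.
  V = {[b], [e]}: π^{-1}(V) = {b, e} ∉ τ ✗.
  V = {[a=c], [b], [e]}: π^{-1}(V) = {a, b, c, e} ∈ τ ✓.
  V = {[d], [e]}: π^{-1}(V) = {d, e} ∉ τ ✗.
  V = {[a=c], [d], [e]}: π^{-1}(V) = {a, c, d, e} ∉ τ ✗.
  V = {[b], [d], [e]}: π^{-1}(V) = {b, d, e} ∉ τ ✗.
  V = {[a=c], [b], [d], [e]}: π^{-1}(V) = {a, b, c, d, e} ∈ τ ✓.
Open sets in the quotient: τ_Q = {{}, {[a=c], [b], [e]}, {[a=c], [b], [d], [e]}} (3 elements).


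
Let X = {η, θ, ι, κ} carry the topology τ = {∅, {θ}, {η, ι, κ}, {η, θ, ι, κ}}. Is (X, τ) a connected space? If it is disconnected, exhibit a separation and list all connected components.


(X, τ) is disconnected; components = [{θ}, {η, ι, κ}].

Find clopen sets (U ∈ τ with X ∖ U ∈ τ):
  U = ∅, X ∖ U = {η, θ, ι, κ} — both open, so U is clopen.
  U = {θ}, X ∖ U = {η, ι, κ} — both open, so U is clopen.
  U = {η, ι, κ}, X ∖ U = {θ} — both open, so U is clopen.
  U = {η, θ, ι, κ}, X ∖ U = ∅ — both open, so U is clopen.
Nontrivial clopen(s) exist: e.g. {η, ι, κ}. So (X, τ) is disconnected.
Compute connected components by grouping points that agree on all clopens:
  component: {θ}
  component: {η, ι, κ}


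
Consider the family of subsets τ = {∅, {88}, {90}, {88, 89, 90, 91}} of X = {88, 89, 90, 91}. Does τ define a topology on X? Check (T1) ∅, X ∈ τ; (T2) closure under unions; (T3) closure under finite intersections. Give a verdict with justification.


τ is NOT a topology on X.

Axiom (T1): ∅ ∈ τ? Yes; X ∈ τ? Yes.
Axiom (T2/T3): check pairwise unions and intersections of members of τ.
Counterexample for (T2): {88} ∪ {90} = {88, 90} ∉ τ. Therefore τ is NOT a topology.


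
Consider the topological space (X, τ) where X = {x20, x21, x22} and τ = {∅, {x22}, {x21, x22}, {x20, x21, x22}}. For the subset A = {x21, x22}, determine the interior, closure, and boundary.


int(A) = {x21, x22}, cl(A) = {x20, x21, x22}, ∂A = {x20}.

Closed sets in (X, τ) are complements of opens:
  closed(X, τ) = {∅, {x20}, {x20, x21}, {x20, x21, x22}}.
int(A) = ⋃ {U ∈ τ : U ⊆ A}. Opens contained in A: ∅, {x22}, {x21, x22}.
Taking the union of these: int(A) = {x21, x22}.
cl(A) = ⋂ {C closed : A ⊆ C}. Closed sets containing A: {x20, x21, x22}.
Intersecting these: cl(A) = {x20, x21, x22}.
∂A = cl(A) ∖ int(A) = {x20, x21, x22} ∖ {x21, x22} = {x20}.


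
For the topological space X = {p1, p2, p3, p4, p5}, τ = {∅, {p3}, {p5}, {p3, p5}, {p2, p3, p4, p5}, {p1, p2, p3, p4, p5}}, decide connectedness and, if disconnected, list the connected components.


(X, τ) is connected.

Find clopen sets (U ∈ τ with X ∖ U ∈ τ):
  U = ∅, X ∖ U = {p1, p2, p3, p4, p5} — both open, so U is clopen.
  U = {p1, p2, p3, p4, p5}, X ∖ U = ∅ — both open, so U is clopen.
Only trivial clopens (∅ and X) exist, so (X, τ) is connected.
Compute connected components by grouping points that agree on all clopens:
  component: {p1, p2, p3, p4, p5}


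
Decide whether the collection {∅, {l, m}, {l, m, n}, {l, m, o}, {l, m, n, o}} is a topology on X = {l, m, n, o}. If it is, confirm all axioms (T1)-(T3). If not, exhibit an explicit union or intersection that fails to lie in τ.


τ IS a topology on X.

Axiom (T1): ∅ ∈ τ? Yes; X ∈ τ? Yes.
Axiom (T2/T3): check pairwise unions and intersections of members of τ.
All pairwise intersections and unions checked — each lies in τ. Therefore τ satisfies (T1), (T2), (T3): it IS a topology on X.


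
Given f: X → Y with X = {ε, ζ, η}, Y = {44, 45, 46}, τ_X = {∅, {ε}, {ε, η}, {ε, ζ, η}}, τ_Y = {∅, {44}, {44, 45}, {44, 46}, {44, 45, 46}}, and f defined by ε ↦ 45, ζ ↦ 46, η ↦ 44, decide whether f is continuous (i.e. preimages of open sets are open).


f is NOT continuous.

Compute f^{-1}(U) for each U ∈ τ_Y:
  U = ∅: f^{-1}(U) = ∅ ∈ τ_X ✓.
  U = {44}: f^{-1}(U) = {η} ∉ τ_X ✗.
  U = {44, 45}: f^{-1}(U) = {ε, η} ∈ τ_X ✓.
  U = {44, 46}: f^{-1}(U) = {ζ, η} ∉ τ_X ✗.
  U = {44, 45, 46}: f^{-1}(U) = {ε, ζ, η} ∈ τ_X ✓.
Found U = {44} with f^{-1}(U) = {η} not in τ_X. Therefore f is NOT continuous.


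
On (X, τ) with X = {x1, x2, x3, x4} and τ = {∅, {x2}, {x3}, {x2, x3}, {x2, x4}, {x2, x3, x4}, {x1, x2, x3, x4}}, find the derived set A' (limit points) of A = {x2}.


A' = {x1, x4}

For each x ∈ X, list the open sets U ∈ τ with x ∈ U, then check whether U ∩ (A ∖ {x}) ≠ ∅ for every such U.
  x = x1: opens ∋ x are {x1, x2, x3, x4}; each meets A ∖ {x1}, so x IS a limit point.
  x = x2: open {x2} ∋ x has {x2} ∩ (A ∖ {x2}) = ∅, so x is NOT a limit point.
  x = x3: open {x3} ∋ x has {x3} ∩ (A ∖ {x3}) = ∅, so x is NOT a limit point.
  x = x4: opens ∋ x are {x2, x4}, {x2, x3, x4}, {x1, x2, x3, x4}; each meets A ∖ {x4}, so x IS a limit point.
Collecting: A' = {x1, x4}.


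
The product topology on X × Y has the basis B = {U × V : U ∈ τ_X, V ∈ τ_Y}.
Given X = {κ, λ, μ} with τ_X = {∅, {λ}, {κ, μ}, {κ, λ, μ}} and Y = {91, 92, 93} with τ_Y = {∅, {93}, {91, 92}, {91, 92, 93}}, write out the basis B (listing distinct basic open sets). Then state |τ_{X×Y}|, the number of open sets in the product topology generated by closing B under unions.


Basis B = {∅ × ∅, {λ} × {93}, {κ, μ} × {93}, {λ} × {91, 92}, {κ, λ, μ} × {93}, {λ} × {91, 92, 93}, {κ, μ} × {91, 92}, {κ, μ} × {91, 92, 93}, {κ, λ, μ} × {91, 92}, {κ, λ, μ} × {91, 92, 93}}; |τ_{X×Y}| = 16.

Enumerate products U × V with U ∈ τ_X, V ∈ τ_Y (deduplicated):
  ∅ × ∅ = {} (∅)
  {λ} × {93} = {(λ,93)}
  {κ, μ} × {93} = {(κ,93), (μ,93)}
  {λ} × {91, 92} = {(λ,91), (λ,92)}
  {κ, λ, μ} × {93} = {(κ,93), (λ,93), (μ,93)}
  {λ} × {91, 92, 93} = {(λ,91), (λ,92), (λ,93)}
  {κ, μ} × {91, 92} = {(κ,91), (κ,92), (μ,91), (μ,92)}
  {κ, μ} × {91, 92, 93} = {(κ,91), (κ,92), (κ,93), (μ,91), (μ,92), (μ,93)}
  {κ, λ, μ} × {91, 92} = {(κ,91), (κ,92), (λ,91), (λ,92), (μ,91), (μ,92)}
  {κ, λ, μ} × {91, 92, 93} = {(κ,91), (κ,92), (κ,93), (λ,91), (λ,92), (λ,93), (μ,91), (μ,92), (μ,93)}
These 10 distinct sets form the basis B.
Close under arbitrary unions to get τ_{X×Y}; counting gives |τ_{X×Y}| = 16.
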